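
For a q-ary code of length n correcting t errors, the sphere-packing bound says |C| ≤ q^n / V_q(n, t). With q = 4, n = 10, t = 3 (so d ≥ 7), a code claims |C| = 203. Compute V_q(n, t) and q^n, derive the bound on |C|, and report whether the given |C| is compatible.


V_q(n, t) = 3676, q^n = 1048576, Hamming bound = 285, |C| = 203 ≤ bound (satisfied).

Step 1: Compute V_q(n, t) = Σ_{j=0}^3 C(n, j) (q−1)^j.
  j = 0: C(10,0)·(3)^0 = 1·1 = 1.
  j = 1: C(10,1)·(3)^1 = 10·3 = 30.
  j = 2: C(10,2)·(3)^2 = 45·9 = 405.
  j = 3: C(10,3)·(3)^3 = 120·27 = 3240.
  V_q(n, t) = 1 + 30 + 405 + 3240 = 3676.
Step 2: q^n = 4^10 = 1048576.
Step 3: Hamming bound ⌊q^n / V_q(n,t)⌋ = ⌊1048576/3676⌋ = 285.
Step 4: Compare |C| = 203 to 285: satisfied.
The claimed |C| lies below the Hamming bound.


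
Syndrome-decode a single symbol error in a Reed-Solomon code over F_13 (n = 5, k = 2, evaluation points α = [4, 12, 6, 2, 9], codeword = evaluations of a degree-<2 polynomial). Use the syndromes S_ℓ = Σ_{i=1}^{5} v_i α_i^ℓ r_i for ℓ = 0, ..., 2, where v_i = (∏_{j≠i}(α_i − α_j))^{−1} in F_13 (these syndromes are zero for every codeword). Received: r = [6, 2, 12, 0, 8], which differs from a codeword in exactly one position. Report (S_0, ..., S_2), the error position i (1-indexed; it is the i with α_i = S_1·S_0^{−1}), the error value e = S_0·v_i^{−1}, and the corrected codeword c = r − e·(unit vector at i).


S = (5, 8, 5), error at position 2, error magnitude e = 11, c = [6, 4, 12, 0, 8].

Step 1: column multipliers v_i = (∏_{j≠i}(α_i − α_j))^{−1} mod 13.
  i = 1 (α = 4): (4−12)(4−6)(4−2)(4−9) = (−8)·(−2)·2·(−5) = −160 ≡ 9, so v_1 = 9^{−1} = 3 (mod 13).
  i = 2 (α = 12): (12−4)(12−6)(12−2)(12−9) = 8·6·10·3 = 1440 ≡ 10, so v_2 = 10^{−1} = 4 (mod 13).
  i = 3 (α = 6): (6−4)(6−12)(6−2)(6−9) = 2·(−6)·4·(−3) = 144 ≡ 1, so v_3 = 1^{−1} = 1 (mod 13).
  i = 4 (α = 2): (2−4)(2−12)(2−6)(2−9) = (−2)·(−10)·(−4)·(−7) = 560 ≡ 1, so v_4 = 1^{−1} = 1 (mod 13).
  i = 5 (α = 9): (9−4)(9−12)(9−6)(9−2) = 5·(−3)·3·7 = −315 ≡ 10, so v_5 = 10^{−1} = 4 (mod 13).
  v = [3, 4, 1, 1, 4].
Step 2: syndromes of r = [6, 2, 12, 0, 8] (all sums mod 13).
  S_0 = Σ v_i r_i = 3·6 + 4·2 + 1·12 + 1·0 + 4·8 = 70 ≡ 5.
  S_1 = Σ v_i α_i r_i = 3·4·6 + 4·12·2 + 1·6·12 + 1·2·0 + 4·9·8 = 528 ≡ 8.
  α_i^2 mod 13 = [3, 1, 10, 4, 3].
  S_2 = Σ v_i α_i^2 r_i = 3·3·6 + 4·1·2 + 1·10·12 + 1·4·0 + 4·3·8 = 278 ≡ 5.
  S = (5, 8, 5) ≠ 0, so r is not a codeword (an error is present).
Step 3: locate the error. For a single error e at position i, S_ℓ = v_i·e·α_i^ℓ, so α_err = S_1/S_0.
  S_0^{−1} = 5^{−1} = 8 (mod 13), so α_err = 8·8 = 64 ≡ 12 = α_2. Error position i = 2.
  Consistency check: S_2/S_1 = 5·5 = 25 ≡ 12 = α_err ✓ (single-error assumption holds).
Step 4: error magnitude e = S_0/v_2 = S_0·∏_{j≠2}(α_2 − α_j) = 5·10 = 50 ≡ 11 (mod 13).
Step 5: correct position 2: c_2 = r_2 − e = 2 − 11 ≡ 4 (mod 13). Hence c = [6, 4, 12, 0, 8].
  Check: interpolating c through the α_i gives m(x) = 7 + 3·x (degree < 2) with m(α_i) = c_i for every i, so c is indeed a codeword.


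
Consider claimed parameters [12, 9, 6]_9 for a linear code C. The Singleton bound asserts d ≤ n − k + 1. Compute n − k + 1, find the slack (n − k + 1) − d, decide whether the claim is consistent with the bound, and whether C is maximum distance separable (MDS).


Singleton RHS = n − k + 1 = 4, slack = -2, bound violated (no such code; not MDS).

Singleton bound: d ≤ n − k + 1.
Here n = 12, k = 9, so n − k + 1 = 4.
Given d = 6, check d ≤ 4: NO.
Slack = (n − k + 1) − d = -2.
The slack is negative: d = 6 exceeds n − k + 1 = 4 by 2, so the Singleton bound is violated and no linear [12, 9, 6]_9 code can exist. In particular it is not MDS (MDS requires d = n − k + 1 exactly).
Description: the claimed parameters are [12, 9, 6]_9; such a code would be impossible (violates the Singleton bound).


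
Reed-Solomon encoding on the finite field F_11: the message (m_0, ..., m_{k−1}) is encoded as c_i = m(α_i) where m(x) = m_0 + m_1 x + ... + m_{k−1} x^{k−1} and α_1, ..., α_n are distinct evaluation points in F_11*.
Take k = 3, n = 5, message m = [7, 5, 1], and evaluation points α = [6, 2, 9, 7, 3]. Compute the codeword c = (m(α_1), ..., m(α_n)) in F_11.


c = [7, 10, 1, 3, 9]

Message polynomial: m(x) = 7 + 5·x + 1·x^2 (mod 11).
For each evaluation point α_i, compute m(α_i) mod 11:
  α_1 = 6: Horner steps 1 → 0 → 7, so m(6) = 7.
  α_2 = 2: Horner steps 1 → 7 → 10, so m(2) = 10.
  α_3 = 9: Horner steps 1 → 3 → 1, so m(9) = 1.
  α_4 = 7: Horner steps 1 → 1 → 3, so m(7) = 3.
  α_5 = 3: Horner steps 1 → 8 → 9, so m(3) = 9.
Codeword c = [7, 10, 1, 3, 9] ∈ F_11^5.


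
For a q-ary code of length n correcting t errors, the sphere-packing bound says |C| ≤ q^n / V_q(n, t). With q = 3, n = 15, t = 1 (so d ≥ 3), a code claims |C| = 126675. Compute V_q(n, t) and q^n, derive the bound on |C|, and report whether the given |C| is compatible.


V_q(n, t) = 31, q^n = 14348907, Hamming bound = 462867, |C| = 126675 ≤ bound (satisfied).

Step 1: Compute V_q(n, t) = Σ_{j=0}^1 C(n, j) (q−1)^j.
  j = 0: C(15,0)·(2)^0 = 1·1 = 1.
  j = 1: C(15,1)·(2)^1 = 15·2 = 30.
  V_q(n, t) = 1 + 30 = 31.
Step 2: q^n = 3^15 = 14348907.
Step 3: Hamming bound ⌊q^n / V_q(n,t)⌋ = ⌊14348907/31⌋ = 462867.
Step 4: Compare |C| = 126675 to 462867: satisfied.
The claimed |C| lies below the Hamming bound.


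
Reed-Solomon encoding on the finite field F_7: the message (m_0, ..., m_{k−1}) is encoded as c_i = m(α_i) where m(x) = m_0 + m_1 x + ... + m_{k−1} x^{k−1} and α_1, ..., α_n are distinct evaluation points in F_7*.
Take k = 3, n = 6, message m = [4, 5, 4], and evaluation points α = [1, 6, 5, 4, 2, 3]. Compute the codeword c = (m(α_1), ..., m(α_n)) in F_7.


c = [6, 3, 3, 4, 2, 6]

Message polynomial: m(x) = 4 + 5·x + 4·x^2 (mod 7).
For each evaluation point α_i, compute m(α_i) mod 7:
  α_1 = 1: Horner steps 4 → 2 → 6, so m(1) = 6.
  α_2 = 6: Horner steps 4 → 1 → 3, so m(6) = 3.
  α_3 = 5: Horner steps 4 → 4 → 3, so m(5) = 3.
  α_4 = 4: Horner steps 4 → 0 → 4, so m(4) = 4.
  α_5 = 2: Horner steps 4 → 6 → 2, so m(2) = 2.
  α_6 = 3: Horner steps 4 → 3 → 6, so m(3) = 6.
Codeword c = [6, 3, 3, 4, 2, 6] ∈ F_7^6.


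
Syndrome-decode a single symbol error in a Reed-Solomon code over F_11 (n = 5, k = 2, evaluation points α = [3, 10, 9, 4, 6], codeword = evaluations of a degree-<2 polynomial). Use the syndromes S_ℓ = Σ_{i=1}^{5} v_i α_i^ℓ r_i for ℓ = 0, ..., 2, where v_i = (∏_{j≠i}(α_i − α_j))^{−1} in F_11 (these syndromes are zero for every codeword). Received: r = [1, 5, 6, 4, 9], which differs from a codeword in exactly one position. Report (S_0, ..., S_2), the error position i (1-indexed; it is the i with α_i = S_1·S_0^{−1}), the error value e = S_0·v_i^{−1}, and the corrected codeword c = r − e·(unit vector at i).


S = (8, 10, 7), error at position 4, error magnitude e = 4, c = [1, 5, 6, 0, 9].

Step 1: column multipliers v_i = (∏_{j≠i}(α_i − α_j))^{−1} mod 11.
  i = 1 (α = 3): (3−10)(3−9)(3−4)(3−6) = (−7)·(−6)·(−1)·(−3) = 126 ≡ 5, so v_1 = 5^{−1} = 9 (mod 11).
  i = 2 (α = 10): (10−3)(10−9)(10−4)(10−6) = 7·1·6·4 = 168 ≡ 3, so v_2 = 3^{−1} = 4 (mod 11).
  i = 3 (α = 9): (9−3)(9−10)(9−4)(9−6) = 6·(−1)·5·3 = −90 ≡ 9, so v_3 = 9^{−1} = 5 (mod 11).
  i = 4 (α = 4): (4−3)(4−10)(4−9)(4−6) = 1·(−6)·(−5)·(−2) = −60 ≡ 6, so v_4 = 6^{−1} = 2 (mod 11).
  i = 5 (α = 6): (6−3)(6−10)(6−9)(6−4) = 3·(−4)·(−3)·2 = 72 ≡ 6, so v_5 = 6^{−1} = 2 (mod 11).
  v = [9, 4, 5, 2, 2].
Step 2: syndromes of r = [1, 5, 6, 4, 9] (all sums mod 11).
  S_0 = Σ v_i r_i = 9·1 + 4·5 + 5·6 + 2·4 + 2·9 = 85 ≡ 8.
  S_1 = Σ v_i α_i r_i = 9·3·1 + 4·10·5 + 5·9·6 + 2·4·4 + 2·6·9 = 637 ≡ 10.
  α_i^2 mod 11 = [9, 1, 4, 5, 3].
  S_2 = Σ v_i α_i^2 r_i = 9·9·1 + 4·1·5 + 5·4·6 + 2·5·4 + 2·3·9 = 315 ≡ 7.
  S = (8, 10, 7) ≠ 0, so r is not a codeword (an error is present).
Step 3: locate the error. For a single error e at position i, S_ℓ = v_i·e·α_i^ℓ, so α_err = S_1/S_0.
  S_0^{−1} = 8^{−1} = 7 (mod 11), so α_err = 10·7 = 70 ≡ 4 = α_4. Error position i = 4.
  Consistency check: S_2/S_1 = 7·10 = 70 ≡ 4 = α_err ✓ (single-error assumption holds).
Step 4: error magnitude e = S_0/v_4 = S_0·∏_{j≠4}(α_4 − α_j) = 8·6 = 48 ≡ 4 (mod 11).
Step 5: correct position 4: c_4 = r_4 − e = 4 − 4 ≡ 0 (mod 11). Hence c = [1, 5, 6, 0, 9].
  Check: interpolating c through the α_i gives m(x) = 4 + 10·x (degree < 2) with m(α_i) = c_i for every i, so c is indeed a codeword.


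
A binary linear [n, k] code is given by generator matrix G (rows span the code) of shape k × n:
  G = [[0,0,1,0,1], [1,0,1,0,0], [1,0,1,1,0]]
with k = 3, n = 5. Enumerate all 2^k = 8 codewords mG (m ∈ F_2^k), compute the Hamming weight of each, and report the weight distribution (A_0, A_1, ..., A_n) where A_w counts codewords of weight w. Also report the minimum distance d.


Weight distribution: A_0 = 1, A_1 = 1, A_2 = 3, A_3 = 3. Minimum distance d = 1.

Enumerate all 2^3 = 8 messages m ∈ F_2^3.
For each, compute codeword c = mG in F_2^5, then tally its weight.
  m = 000 → c = 00000, weight = 0.
  m = 100 → c = 00101, weight = 2.
  m = 010 → c = 10100, weight = 2.
  m = 110 → c = 10001, weight = 2.
  m = 001 → c = 10110, weight = 3.
  m = 101 → c = 10011, weight = 3.
  m = 011 → c = 00010, weight = 1.
  m = 111 → c = 00111, weight = 3.
Tally weights:
  weight 0: 1 codewords.
  weight 1: 1 codewords.
  weight 2: 3 codewords.
  weight 3: 3 codewords.
Minimum distance d = smallest w > 0 with A_w > 0 = 1.
Sanity: Σ A_w = 8 = 2^3 = 8 ✓.


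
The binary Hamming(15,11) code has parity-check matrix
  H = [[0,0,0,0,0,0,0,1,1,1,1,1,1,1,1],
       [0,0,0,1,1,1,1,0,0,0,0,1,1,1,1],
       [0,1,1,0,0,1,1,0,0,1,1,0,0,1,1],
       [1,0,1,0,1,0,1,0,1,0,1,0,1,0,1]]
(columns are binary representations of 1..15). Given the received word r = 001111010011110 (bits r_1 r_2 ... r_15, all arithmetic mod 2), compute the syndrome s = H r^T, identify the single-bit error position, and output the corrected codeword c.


s = (1, 0, 0, 0)^T, error position = 8, corrected codeword c = 001111000011110

Compute s = H r^T mod 2 one row at a time:
  s_1 = 1 + 0 + 0 + 1 + 1 + 1 + 1 + 0 = 5 ≡ 1 (mod 2).
  s_2 = 1 + 1 + 1 + 0 + 1 + 1 + 1 + 0 = 6 ≡ 0 (mod 2).
  s_3 = 0 + 1 + 1 + 0 + 0 + 1 + 1 + 0 = 4 ≡ 0 (mod 2).
  s_4 = 0 + 1 + 1 + 0 + 0 + 1 + 1 + 0 = 4 ≡ 0 (mod 2).
s = (1, 0, 0, 0)^T — this equals column 8 of H (binary 1000), so error is at position 8.
Correct: flip bit 8 of r = 001111010011110 to get c = 001111000011110.


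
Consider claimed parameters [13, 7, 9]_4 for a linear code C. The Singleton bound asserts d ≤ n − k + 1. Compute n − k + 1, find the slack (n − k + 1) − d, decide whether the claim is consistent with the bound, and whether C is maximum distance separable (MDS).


Singleton RHS = n − k + 1 = 7, slack = -2, bound violated (no such code; not MDS).

Singleton bound: d ≤ n − k + 1.
Here n = 13, k = 7, so n − k + 1 = 7.
Given d = 9, check d ≤ 7: NO.
Slack = (n − k + 1) − d = -2.
The slack is negative: d = 9 exceeds n − k + 1 = 7 by 2, so the Singleton bound is violated and no linear [13, 7, 9]_4 code can exist. In particular it is not MDS (MDS requires d = n − k + 1 exactly).
Description: the claimed parameters are [13, 7, 9]_4; such a code would be impossible (violates the Singleton bound).


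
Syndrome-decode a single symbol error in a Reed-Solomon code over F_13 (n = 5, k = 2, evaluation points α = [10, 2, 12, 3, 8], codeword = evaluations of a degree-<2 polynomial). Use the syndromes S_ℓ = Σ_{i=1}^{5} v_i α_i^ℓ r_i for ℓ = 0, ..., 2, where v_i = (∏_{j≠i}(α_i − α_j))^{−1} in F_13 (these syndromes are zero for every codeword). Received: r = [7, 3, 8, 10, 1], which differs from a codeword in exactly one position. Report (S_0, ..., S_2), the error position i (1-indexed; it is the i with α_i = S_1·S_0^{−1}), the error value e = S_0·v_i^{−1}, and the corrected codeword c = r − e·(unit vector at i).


S = (10, 2, 3), error at position 5, error magnitude e = 8, c = [7, 3, 8, 10, 6].

Step 1: column multipliers v_i = (∏_{j≠i}(α_i − α_j))^{−1} mod 13.
  i = 1 (α = 10): (10−2)(10−12)(10−3)(10−8) = 8·(−2)·7·2 = −224 ≡ 10, so v_1 = 10^{−1} = 4 (mod 13).
  i = 2 (α = 2): (2−10)(2−12)(2−3)(2−8) = (−8)·(−10)·(−1)·(−6) = 480 ≡ 12, so v_2 = 12^{−1} = 12 (mod 13).
  i = 3 (α = 12): (12−10)(12−2)(12−3)(12−8) = 2·10·9·4 = 720 ≡ 5, so v_3 = 5^{−1} = 8 (mod 13).
  i = 4 (α = 3): (3−10)(3−2)(3−12)(3−8) = (−7)·1·(−9)·(−5) = −315 ≡ 10, so v_4 = 10^{−1} = 4 (mod 13).
  i = 5 (α = 8): (8−10)(8−2)(8−12)(8−3) = (−2)·6·(−4)·5 = 240 ≡ 6, so v_5 = 6^{−1} = 11 (mod 13).
  v = [4, 12, 8, 4, 11].
Step 2: syndromes of r = [7, 3, 8, 10, 1] (all sums mod 13).
  S_0 = Σ v_i r_i = 4·7 + 12·3 + 8·8 + 4·10 + 11·1 = 179 ≡ 10.
  S_1 = Σ v_i α_i r_i = 4·10·7 + 12·2·3 + 8·12·8 + 4·3·10 + 11·8·1 = 1328 ≡ 2.
  α_i^2 mod 13 = [9, 4, 1, 9, 12].
  S_2 = Σ v_i α_i^2 r_i = 4·9·7 + 12·4·3 + 8·1·8 + 4·9·10 + 11·12·1 = 952 ≡ 3.
  S = (10, 2, 3) ≠ 0, so r is not a codeword (an error is present).
Step 3: locate the error. For a single error e at position i, S_ℓ = v_i·e·α_i^ℓ, so α_err = S_1/S_0.
  S_0^{−1} = 10^{−1} = 4 (mod 13), so α_err = 2·4 = 8 ≡ 8 = α_5. Error position i = 5.
  Consistency check: S_2/S_1 = 3·7 = 21 ≡ 8 = α_err ✓ (single-error assumption holds).
Step 4: error magnitude e = S_0/v_5 = S_0·∏_{j≠5}(α_5 − α_j) = 10·6 = 60 ≡ 8 (mod 13).
Step 5: correct position 5: c_5 = r_5 − e = 1 − 8 ≡ 6 (mod 13). Hence c = [7, 3, 8, 10, 6].
  Check: interpolating c through the α_i gives m(x) = 2 + 7·x (degree < 2) with m(α_i) = c_i for every i, so c is indeed a codeword.


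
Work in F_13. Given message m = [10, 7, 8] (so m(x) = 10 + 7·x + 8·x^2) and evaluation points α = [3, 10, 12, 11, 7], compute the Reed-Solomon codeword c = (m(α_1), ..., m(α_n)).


c = [12, 9, 11, 2, 9]

Message polynomial: m(x) = 10 + 7·x + 8·x^2 (mod 13).
For each evaluation point α_i, compute m(α_i) mod 13:
  α_1 = 3: Horner steps 8 → 5 → 12, so m(3) = 12.
  α_2 = 10: Horner steps 8 → 9 → 9, so m(10) = 9.
  α_3 = 12: Horner steps 8 → 12 → 11, so m(12) = 11.
  α_4 = 11: Horner steps 8 → 4 → 2, so m(11) = 2.
  α_5 = 7: Horner steps 8 → 11 → 9, so m(7) = 9.
Codeword c = [12, 9, 11, 2, 9] ∈ F_13^5.


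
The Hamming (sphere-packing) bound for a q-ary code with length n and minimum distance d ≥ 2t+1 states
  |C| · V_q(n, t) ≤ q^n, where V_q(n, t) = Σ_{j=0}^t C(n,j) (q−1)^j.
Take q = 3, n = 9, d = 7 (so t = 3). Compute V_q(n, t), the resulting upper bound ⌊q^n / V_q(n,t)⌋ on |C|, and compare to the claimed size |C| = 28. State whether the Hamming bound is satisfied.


V_q(n, t) = 835, q^n = 19683, Hamming bound = 23, |C| = 28 > bound (violated).

Step 1: Compute V_q(n, t) = Σ_{j=0}^3 C(n, j) (q−1)^j.
  j = 0: C(9,0)·(2)^0 = 1·1 = 1.
  j = 1: C(9,1)·(2)^1 = 9·2 = 18.
  j = 2: C(9,2)·(2)^2 = 36·4 = 144.
  j = 3: C(9,3)·(2)^3 = 84·8 = 672.
  V_q(n, t) = 1 + 18 + 144 + 672 = 835.
Step 2: q^n = 3^9 = 19683.
Step 3: Hamming bound ⌊q^n / V_q(n,t)⌋ = ⌊19683/835⌋ = 23.
Step 4: Compare |C| = 28 to 23: violated.
The claimed |C| lies above the Hamming bound, so no 3-ary code of length 9 with d ≥ 7 can have 28 codewords.


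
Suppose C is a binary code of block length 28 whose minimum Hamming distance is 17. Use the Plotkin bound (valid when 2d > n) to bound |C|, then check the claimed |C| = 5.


Plotkin bound M ≤ 4; given |C| = 5 > bound (violated).

Check applicability: 2d = 34, n = 28.
2d − n = 6 > 0, so Plotkin applies.
Compute d/(2d−n) = 17/6 ≈ 2.8333.
⌊d/(2d−n)⌋ = 2.
Plotkin bound: M ≤ 2·2 = 4.
Given |C| = 5, check: VIOLATED.
This |C| is above the Plotkin bound, so no binary code with n = 28, d = 17 and 5 codewords exists.


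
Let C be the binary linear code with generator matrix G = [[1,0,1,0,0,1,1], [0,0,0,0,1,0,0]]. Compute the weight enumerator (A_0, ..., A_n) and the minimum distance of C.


Weight distribution: A_0 = 1, A_1 = 1, A_4 = 1, A_5 = 1. Minimum distance d = 1.

Enumerate all 2^2 = 4 messages m ∈ F_2^2.
For each, compute codeword c = mG in F_2^7, then tally its weight.
  m = 00 → c = 0000000, weight = 0.
  m = 10 → c = 1010011, weight = 4.
  m = 01 → c = 0000100, weight = 1.
  m = 11 → c = 1010111, weight = 5.
Tally weights:
  weight 0: 1 codewords.
  weight 1: 1 codewords.
  weight 4: 1 codewords.
  weight 5: 1 codewords.
Minimum distance d = smallest w > 0 with A_w > 0 = 1.
Sanity: Σ A_w = 4 = 2^2 = 4 ✓.


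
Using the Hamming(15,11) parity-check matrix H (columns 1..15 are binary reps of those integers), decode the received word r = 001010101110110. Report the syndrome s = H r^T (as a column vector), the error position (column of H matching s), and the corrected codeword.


s = (1, 0, 1, 0)^T, error position = 10, corrected codeword c = 001010101010110

Compute s = H r^T mod 2 one row at a time:
  s_1 = 0 + 1 + 1 + 1 + 0 + 1 + 1 + 0 = 5 ≡ 1 (mod 2).
  s_2 = 0 + 1 + 0 + 1 + 0 + 1 + 1 + 0 = 4 ≡ 0 (mod 2).
  s_3 = 0 + 1 + 0 + 1 + 1 + 1 + 1 + 0 = 5 ≡ 1 (mod 2).
  s_4 = 0 + 1 + 1 + 1 + 1 + 1 + 1 + 0 = 6 ≡ 0 (mod 2).
s = (1, 0, 1, 0)^T — this equals column 10 of H (binary 1010), so error is at position 10.
Correct: flip bit 10 of r = 001010101110110 to get c = 001010101010110.


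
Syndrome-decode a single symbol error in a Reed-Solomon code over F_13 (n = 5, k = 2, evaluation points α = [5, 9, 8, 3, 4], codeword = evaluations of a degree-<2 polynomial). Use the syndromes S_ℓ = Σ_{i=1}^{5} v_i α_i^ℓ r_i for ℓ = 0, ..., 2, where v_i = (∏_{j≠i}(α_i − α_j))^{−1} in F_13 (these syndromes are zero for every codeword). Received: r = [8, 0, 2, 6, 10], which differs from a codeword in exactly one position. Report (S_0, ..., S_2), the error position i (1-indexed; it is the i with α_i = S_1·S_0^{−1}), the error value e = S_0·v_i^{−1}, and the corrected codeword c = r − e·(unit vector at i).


S = (9, 1, 3), error at position 4, error magnitude e = 7, c = [8, 0, 2, 12, 10].

Step 1: column multipliers v_i = (∏_{j≠i}(α_i − α_j))^{−1} mod 13.
  i = 1 (α = 5): (5−9)(5−8)(5−3)(5−4) = (−4)·(−3)·2·1 = 24 ≡ 11, so v_1 = 11^{−1} = 6 (mod 13).
  i = 2 (α = 9): (9−5)(9−8)(9−3)(9−4) = 4·1·6·5 = 120 ≡ 3, so v_2 = 3^{−1} = 9 (mod 13).
  i = 3 (α = 8): (8−5)(8−9)(8−3)(8−4) = 3·(−1)·5·4 = −60 ≡ 5, so v_3 = 5^{−1} = 8 (mod 13).
  i = 4 (α = 3): (3−5)(3−9)(3−8)(3−4) = (−2)·(−6)·(−5)·(−1) = 60 ≡ 8, so v_4 = 8^{−1} = 5 (mod 13).
  i = 5 (α = 4): (4−5)(4−9)(4−8)(4−3) = (−1)·(−5)·(−4)·1 = −20 ≡ 6, so v_5 = 6^{−1} = 11 (mod 13).
  v = [6, 9, 8, 5, 11].
Step 2: syndromes of r = [8, 0, 2, 6, 10] (all sums mod 13).
  S_0 = Σ v_i r_i = 6·8 + 9·0 + 8·2 + 5·6 + 11·10 = 204 ≡ 9.
  S_1 = Σ v_i α_i r_i = 6·5·8 + 9·9·0 + 8·8·2 + 5·3·6 + 11·4·10 = 898 ≡ 1.
  α_i^2 mod 13 = [12, 3, 12, 9, 3].
  S_2 = Σ v_i α_i^2 r_i = 6·12·8 + 9·3·0 + 8·12·2 + 5·9·6 + 11·3·10 = 1368 ≡ 3.
  S = (9, 1, 3) ≠ 0, so r is not a codeword (an error is present).
Step 3: locate the error. For a single error e at position i, S_ℓ = v_i·e·α_i^ℓ, so α_err = S_1/S_0.
  S_0^{−1} = 9^{−1} = 3 (mod 13), so α_err = 1·3 = 3 ≡ 3 = α_4. Error position i = 4.
  Consistency check: S_2/S_1 = 3·1 = 3 ≡ 3 = α_err ✓ (single-error assumption holds).
Step 4: error magnitude e = S_0/v_4 = S_0·∏_{j≠4}(α_4 − α_j) = 9·8 = 72 ≡ 7 (mod 13).
Step 5: correct position 4: c_4 = r_4 − e = 6 − 7 ≡ 12 (mod 13). Hence c = [8, 0, 2, 12, 10].
  Check: interpolating c through the α_i gives m(x) = 5 + 11·x (degree < 2) with m(α_i) = c_i for every i, so c is indeed a codeword.


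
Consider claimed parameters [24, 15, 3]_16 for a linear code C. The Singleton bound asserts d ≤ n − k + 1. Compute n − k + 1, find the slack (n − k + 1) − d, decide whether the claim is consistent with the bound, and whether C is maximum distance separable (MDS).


Singleton RHS = n − k + 1 = 10, slack = 7, bound satisfied, not MDS.

Singleton bound: d ≤ n − k + 1.
Here n = 24, k = 15, so n − k + 1 = 10.
Given d = 3, check d ≤ 10: YES.
Slack = (n − k + 1) − d = 7.
The code is NOT MDS (slack = 7 > 0).
Description: the claimed parameters are [24, 15, 3]_16; such a code would be non-MDS.


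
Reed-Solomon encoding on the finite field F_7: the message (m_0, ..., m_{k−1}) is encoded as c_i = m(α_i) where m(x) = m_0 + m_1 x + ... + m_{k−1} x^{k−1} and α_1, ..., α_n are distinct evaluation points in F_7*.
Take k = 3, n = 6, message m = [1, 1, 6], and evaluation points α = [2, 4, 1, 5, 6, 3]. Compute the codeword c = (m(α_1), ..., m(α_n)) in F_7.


c = [6, 3, 1, 2, 6, 2]

Message polynomial: m(x) = 1 + 1·x + 6·x^2 (mod 7).
For each evaluation point α_i, compute m(α_i) mod 7:
  α_1 = 2: Horner steps 6 → 6 → 6, so m(2) = 6.
  α_2 = 4: Horner steps 6 → 4 → 3, so m(4) = 3.
  α_3 = 1: Horner steps 6 → 0 → 1, so m(1) = 1.
  α_4 = 5: Horner steps 6 → 3 → 2, so m(5) = 2.
  α_5 = 6: Horner steps 6 → 2 → 6, so m(6) = 6.
  α_6 = 3: Horner steps 6 → 5 → 2, so m(3) = 2.
Codeword c = [6, 3, 1, 2, 6, 2] ∈ F_7^6.


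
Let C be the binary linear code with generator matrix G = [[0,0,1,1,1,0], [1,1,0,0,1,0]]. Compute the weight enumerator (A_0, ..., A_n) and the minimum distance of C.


Weight distribution: A_0 = 1, A_3 = 2, A_4 = 1. Minimum distance d = 3.

Enumerate all 2^2 = 4 messages m ∈ F_2^2.
For each, compute codeword c = mG in F_2^6, then tally its weight.
  m = 00 → c = 000000, weight = 0.
  m = 10 → c = 001110, weight = 3.
  m = 01 → c = 110010, weight = 3.
  m = 11 → c = 111100, weight = 4.
Tally weights:
  weight 0: 1 codewords.
  weight 3: 2 codewords.
  weight 4: 1 codewords.
Minimum distance d = smallest w > 0 with A_w > 0 = 3.
Sanity: Σ A_w = 4 = 2^2 = 4 ✓.


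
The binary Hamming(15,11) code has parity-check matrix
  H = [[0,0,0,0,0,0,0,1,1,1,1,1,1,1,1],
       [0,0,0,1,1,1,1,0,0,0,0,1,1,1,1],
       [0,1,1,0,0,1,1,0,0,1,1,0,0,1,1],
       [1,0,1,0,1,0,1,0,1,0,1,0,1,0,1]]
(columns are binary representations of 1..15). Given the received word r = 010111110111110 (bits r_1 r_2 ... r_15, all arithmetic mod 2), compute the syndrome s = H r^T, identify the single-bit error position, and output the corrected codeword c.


s = (0, 1, 0, 0)^T, error position = 4, corrected codeword c = 010011110111110

Compute s = H r^T mod 2 one row at a time:
  s_1 = 1 + 0 + 1 + 1 + 1 + 1 + 1 + 0 = 6 ≡ 0 (mod 2).
  s_2 = 1 + 1 + 1 + 1 + 1 + 1 + 1 + 0 = 7 ≡ 1 (mod 2).
  s_3 = 1 + 0 + 1 + 1 + 1 + 1 + 1 + 0 = 6 ≡ 0 (mod 2).
  s_4 = 0 + 0 + 1 + 1 + 0 + 1 + 1 + 0 = 4 ≡ 0 (mod 2).
s = (0, 1, 0, 0)^T — this equals column 4 of H (binary 0100), so error is at position 4.
Correct: flip bit 4 of r = 010111110111110 to get c = 010011110111110.


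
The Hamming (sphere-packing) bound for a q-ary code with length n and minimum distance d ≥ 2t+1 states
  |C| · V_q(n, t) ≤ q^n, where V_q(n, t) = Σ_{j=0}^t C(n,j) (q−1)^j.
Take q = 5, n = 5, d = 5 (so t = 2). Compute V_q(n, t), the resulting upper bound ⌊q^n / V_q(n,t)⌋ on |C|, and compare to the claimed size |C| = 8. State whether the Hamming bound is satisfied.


V_q(n, t) = 181, q^n = 3125, Hamming bound = 17, |C| = 8 ≤ bound (satisfied).

Step 1: Compute V_q(n, t) = Σ_{j=0}^2 C(n, j) (q−1)^j.
  j = 0: C(5,0)·(4)^0 = 1·1 = 1.
  j = 1: C(5,1)·(4)^1 = 5·4 = 20.
  j = 2: C(5,2)·(4)^2 = 10·16 = 160.
  V_q(n, t) = 1 + 20 + 160 = 181.
Step 2: q^n = 5^5 = 3125.
Step 3: Hamming bound ⌊q^n / V_q(n,t)⌋ = ⌊3125/181⌋ = 17.
Step 4: Compare |C| = 8 to 17: satisfied.
The claimed |C| lies below the Hamming bound.


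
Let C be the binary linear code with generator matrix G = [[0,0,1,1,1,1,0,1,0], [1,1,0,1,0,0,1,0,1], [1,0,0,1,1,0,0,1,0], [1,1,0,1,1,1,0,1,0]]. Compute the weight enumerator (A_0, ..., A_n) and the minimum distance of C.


Weight distribution: A_0 = 1, A_2 = 1, A_3 = 2, A_4 = 2, A_5 = 6, A_6 = 3, A_8 = 1. Minimum distance d = 2.

Enumerate all 2^4 = 16 messages m ∈ F_2^4.
For each, compute codeword c = mG in F_2^9, then tally its weight.
  m = 0000 → c = 000000000, weight = 0.
  m = 1000 → c = 001111010, weight = 5.
  m = 0100 → c = 110100101, weight = 5.
  m = 1100 → c = 111011111, weight = 8.
  m = 0010 → c = 100110010, weight = 4.
  m = 1010 → c = 101001000, weight = 3.
  m = 0110 → c = 010010111, weight = 5.
  m = 1110 → c = 011101101, weight = 6.
  m = 0001 → c = 110111010, weight = 6.
  m = 1001 → c = 111000000, weight = 3.
  m = 0101 → c = 000011111, weight = 5.
  m = 1101 → c = 001100101, weight = 4.
  m = 0011 → c = 010001000, weight = 2.
  m = 1011 → c = 011110010, weight = 5.
  m = 0111 → c = 100101101, weight = 5.
  m = 1111 → c = 101010111, weight = 6.
Tally weights:
  weight 0: 1 codewords.
  weight 2: 1 codewords.
  weight 3: 2 codewords.
  weight 4: 2 codewords.
  weight 5: 6 codewords.
  weight 6: 3 codewords.
  weight 8: 1 codewords.
Minimum distance d = smallest w > 0 with A_w > 0 = 2.
Sanity: Σ A_w = 16 = 2^4 = 16 ✓.


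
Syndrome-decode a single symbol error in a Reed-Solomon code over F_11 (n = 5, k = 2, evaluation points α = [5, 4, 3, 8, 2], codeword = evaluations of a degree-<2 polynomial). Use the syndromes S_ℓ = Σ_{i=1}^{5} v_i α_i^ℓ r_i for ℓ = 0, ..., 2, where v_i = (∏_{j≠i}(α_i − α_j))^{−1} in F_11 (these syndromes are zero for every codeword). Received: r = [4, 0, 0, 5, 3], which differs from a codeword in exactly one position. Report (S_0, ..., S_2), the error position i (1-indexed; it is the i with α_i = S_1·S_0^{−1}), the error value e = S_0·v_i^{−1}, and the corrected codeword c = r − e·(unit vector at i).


S = (4, 1, 3), error at position 3, error magnitude e = 4, c = [4, 0, 7, 5, 3].

Step 1: column multipliers v_i = (∏_{j≠i}(α_i − α_j))^{−1} mod 11.
  i = 1 (α = 5): (5−4)(5−3)(5−8)(5−2) = 1·2·(−3)·3 = −18 ≡ 4, so v_1 = 4^{−1} = 3 (mod 11).
  i = 2 (α = 4): (4−5)(4−3)(4−8)(4−2) = (−1)·1·(−4)·2 = 8 ≡ 8, so v_2 = 8^{−1} = 7 (mod 11).
  i = 3 (α = 3): (3−5)(3−4)(3−8)(3−2) = (−2)·(−1)·(−5)·1 = −10 ≡ 1, so v_3 = 1^{−1} = 1 (mod 11).
  i = 4 (α = 8): (8−5)(8−4)(8−3)(8−2) = 3·4·5·6 = 360 ≡ 8, so v_4 = 8^{−1} = 7 (mod 11).
  i = 5 (α = 2): (2−5)(2−4)(2−3)(2−8) = (−3)·(−2)·(−1)·(−6) = 36 ≡ 3, so v_5 = 3^{−1} = 4 (mod 11).
  v = [3, 7, 1, 7, 4].
Step 2: syndromes of r = [4, 0, 0, 5, 3] (all sums mod 11).
  S_0 = Σ v_i r_i = 3·4 + 7·0 + 1·0 + 7·5 + 4·3 = 59 ≡ 4.
  S_1 = Σ v_i α_i r_i = 3·5·4 + 7·4·0 + 1·3·0 + 7·8·5 + 4·2·3 = 364 ≡ 1.
  α_i^2 mod 11 = [3, 5, 9, 9, 4].
  S_2 = Σ v_i α_i^2 r_i = 3·3·4 + 7·5·0 + 1·9·0 + 7·9·5 + 4·4·3 = 399 ≡ 3.
  S = (4, 1, 3) ≠ 0, so r is not a codeword (an error is present).
Step 3: locate the error. For a single error e at position i, S_ℓ = v_i·e·α_i^ℓ, so α_err = S_1/S_0.
  S_0^{−1} = 4^{−1} = 3 (mod 11), so α_err = 1·3 = 3 ≡ 3 = α_3. Error position i = 3.
  Consistency check: S_2/S_1 = 3·1 = 3 ≡ 3 = α_err ✓ (single-error assumption holds).
Step 4: error magnitude e = S_0/v_3 = S_0·∏_{j≠3}(α_3 − α_j) = 4·1 = 4 ≡ 4 (mod 11).
Step 5: correct position 3: c_3 = r_3 − e = 0 − 4 ≡ 7 (mod 11). Hence c = [4, 0, 7, 5, 3].
  Check: interpolating c through the α_i gives m(x) = 6 + 4·x (degree < 2) with m(α_i) = c_i for every i, so c is indeed a codeword.


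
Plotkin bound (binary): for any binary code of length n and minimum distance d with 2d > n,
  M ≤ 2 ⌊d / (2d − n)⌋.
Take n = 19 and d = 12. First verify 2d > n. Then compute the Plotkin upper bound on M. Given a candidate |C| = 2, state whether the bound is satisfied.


Plotkin bound M ≤ 4; given |C| = 2 ≤ bound (satisfied).

Check applicability: 2d = 24, n = 19.
2d − n = 5 > 0, so Plotkin applies.
Compute d/(2d−n) = 12/5 ≈ 2.4000.
⌊d/(2d−n)⌋ = 2.
Plotkin bound: M ≤ 2·2 = 4.
Given |C| = 2, check: satisfied.
This |C| is below the Plotkin bound.


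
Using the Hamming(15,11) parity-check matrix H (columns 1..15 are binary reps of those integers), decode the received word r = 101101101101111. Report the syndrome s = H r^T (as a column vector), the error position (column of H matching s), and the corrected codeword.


s = (0, 1, 0, 0)^T, error position = 4, corrected codeword c = 101001101101111

Compute s = H r^T mod 2 one row at a time:
  s_1 = 0 + 1 + 1 + 0 + 1 + 1 + 1 + 1 = 6 ≡ 0 (mod 2).
  s_2 = 1 + 0 + 1 + 1 + 1 + 1 + 1 + 1 = 7 ≡ 1 (mod 2).
  s_3 = 0 + 1 + 1 + 1 + 1 + 0 + 1 + 1 = 6 ≡ 0 (mod 2).
  s_4 = 1 + 1 + 0 + 1 + 1 + 0 + 1 + 1 = 6 ≡ 0 (mod 2).
s = (0, 1, 0, 0)^T — this equals column 4 of H (binary 0100), so error is at position 4.
Correct: flip bit 4 of r = 101101101101111 to get c = 101001101101111.


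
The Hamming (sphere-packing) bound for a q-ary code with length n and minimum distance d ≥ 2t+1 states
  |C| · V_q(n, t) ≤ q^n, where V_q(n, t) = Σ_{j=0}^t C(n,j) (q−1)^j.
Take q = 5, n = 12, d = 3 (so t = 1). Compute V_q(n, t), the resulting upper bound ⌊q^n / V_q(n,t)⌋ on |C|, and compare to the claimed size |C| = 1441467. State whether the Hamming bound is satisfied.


V_q(n, t) = 49, q^n = 244140625, Hamming bound = 4982461, |C| = 1441467 ≤ bound (satisfied).

Step 1: Compute V_q(n, t) = Σ_{j=0}^1 C(n, j) (q−1)^j.
  j = 0: C(12,0)·(4)^0 = 1·1 = 1.
  j = 1: C(12,1)·(4)^1 = 12·4 = 48.
  V_q(n, t) = 1 + 48 = 49.
Step 2: q^n = 5^12 = 244140625.
Step 3: Hamming bound ⌊q^n / V_q(n,t)⌋ = ⌊244140625/49⌋ = 4982461.
Step 4: Compare |C| = 1441467 to 4982461: satisfied.
The claimed |C| lies below the Hamming bound.


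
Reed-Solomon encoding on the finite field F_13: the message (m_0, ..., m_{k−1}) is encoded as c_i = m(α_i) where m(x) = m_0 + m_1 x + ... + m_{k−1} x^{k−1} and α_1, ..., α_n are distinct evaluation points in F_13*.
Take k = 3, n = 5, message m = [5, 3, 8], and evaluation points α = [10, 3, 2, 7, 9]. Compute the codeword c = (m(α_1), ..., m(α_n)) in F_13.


c = [3, 8, 4, 2, 4]

Message polynomial: m(x) = 5 + 3·x + 8·x^2 (mod 13).
For each evaluation point α_i, compute m(α_i) mod 13:
  α_1 = 10: Horner steps 8 → 5 → 3, so m(10) = 3.
  α_2 = 3: Horner steps 8 → 1 → 8, so m(3) = 8.
  α_3 = 2: Horner steps 8 → 6 → 4, so m(2) = 4.
  α_4 = 7: Horner steps 8 → 7 → 2, so m(7) = 2.
  α_5 = 9: Horner steps 8 → 10 → 4, so m(9) = 4.
Codeword c = [3, 8, 4, 2, 4] ∈ F_13^5.


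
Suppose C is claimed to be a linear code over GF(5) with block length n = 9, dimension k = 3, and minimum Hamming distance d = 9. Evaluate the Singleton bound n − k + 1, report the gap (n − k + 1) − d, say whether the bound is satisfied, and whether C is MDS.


Singleton RHS = n − k + 1 = 7, slack = -2, bound violated (no such code; not MDS).

Singleton bound: d ≤ n − k + 1.
Here n = 9, k = 3, so n − k + 1 = 7.
Given d = 9, check d ≤ 7: NO.
Slack = (n − k + 1) − d = -2.
The slack is negative: d = 9 exceeds n − k + 1 = 7 by 2, so the Singleton bound is violated and no linear [9, 3, 9]_5 code can exist. In particular it is not MDS (MDS requires d = n − k + 1 exactly).
Description: the claimed parameters are [9, 3, 9]_5; such a code would be impossible (violates the Singleton bound).


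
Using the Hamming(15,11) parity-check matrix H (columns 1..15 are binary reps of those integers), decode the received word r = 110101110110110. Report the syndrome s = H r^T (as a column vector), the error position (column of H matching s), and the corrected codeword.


s = (1, 1, 0, 0)^T, error position = 12, corrected codeword c = 110101110111110

Compute s = H r^T mod 2 one row at a time:
  s_1 = 1 + 0 + 1 + 1 + 0 + 1 + 1 + 0 = 5 ≡ 1 (mod 2).
  s_2 = 1 + 0 + 1 + 1 + 0 + 1 + 1 + 0 = 5 ≡ 1 (mod 2).
  s_3 = 1 + 0 + 1 + 1 + 1 + 1 + 1 + 0 = 6 ≡ 0 (mod 2).
  s_4 = 1 + 0 + 0 + 1 + 0 + 1 + 1 + 0 = 4 ≡ 0 (mod 2).
s = (1, 1, 0, 0)^T — this equals column 12 of H (binary 1100), so error is at position 12.
Correct: flip bit 12 of r = 110101110110110 to get c = 110101110111110.


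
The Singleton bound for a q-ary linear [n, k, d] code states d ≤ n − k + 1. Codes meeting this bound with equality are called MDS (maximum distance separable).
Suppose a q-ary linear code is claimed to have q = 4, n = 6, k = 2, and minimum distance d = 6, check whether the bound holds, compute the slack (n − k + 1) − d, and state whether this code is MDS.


Singleton RHS = n − k + 1 = 5, slack = -1, bound violated (no such code; not MDS).

Singleton bound: d ≤ n − k + 1.
Here n = 6, k = 2, so n − k + 1 = 5.
Given d = 6, check d ≤ 5: NO.
Slack = (n − k + 1) − d = -1.
The slack is negative: d = 6 exceeds n − k + 1 = 5 by 1, so the Singleton bound is violated and no linear [6, 2, 6]_4 code can exist. In particular it is not MDS (MDS requires d = n − k + 1 exactly).
Description: the claimed parameters are [6, 2, 6]_4; such a code would be impossible (violates the Singleton bound).


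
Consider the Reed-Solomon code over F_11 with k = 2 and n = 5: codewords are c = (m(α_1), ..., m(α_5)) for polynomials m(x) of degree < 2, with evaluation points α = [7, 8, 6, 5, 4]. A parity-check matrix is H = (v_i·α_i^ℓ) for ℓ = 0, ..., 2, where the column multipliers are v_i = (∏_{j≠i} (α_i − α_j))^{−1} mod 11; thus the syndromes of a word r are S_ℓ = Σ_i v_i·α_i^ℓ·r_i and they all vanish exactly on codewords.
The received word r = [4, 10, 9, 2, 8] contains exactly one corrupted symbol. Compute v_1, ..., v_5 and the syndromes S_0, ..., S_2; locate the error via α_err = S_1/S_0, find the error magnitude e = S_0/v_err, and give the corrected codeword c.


S = (2, 10, 6), error at position 4, error magnitude e = 10, c = [4, 10, 9, 3, 8].

Step 1: column multipliers v_i = (∏_{j≠i}(α_i − α_j))^{−1} mod 11.
  i = 1 (α = 7): (7−8)(7−6)(7−5)(7−4) = (−1)·1·2·3 = −6 ≡ 5, so v_1 = 5^{−1} = 9 (mod 11).
  i = 2 (α = 8): (8−7)(8−6)(8−5)(8−4) = 1·2·3·4 = 24 ≡ 2, so v_2 = 2^{−1} = 6 (mod 11).
  i = 3 (α = 6): (6−7)(6−8)(6−5)(6−4) = (−1)·(−2)·1·2 = 4 ≡ 4, so v_3 = 4^{−1} = 3 (mod 11).
  i = 4 (α = 5): (5−7)(5−8)(5−6)(5−4) = (−2)·(−3)·(−1)·1 = −6 ≡ 5, so v_4 = 5^{−1} = 9 (mod 11).
  i = 5 (α = 4): (4−7)(4−8)(4−6)(4−5) = (−3)·(−4)·(−2)·(−1) = 24 ≡ 2, so v_5 = 2^{−1} = 6 (mod 11).
  v = [9, 6, 3, 9, 6].
Step 2: syndromes of r = [4, 10, 9, 2, 8] (all sums mod 11).
  S_0 = Σ v_i r_i = 9·4 + 6·10 + 3·9 + 9·2 + 6·8 = 189 ≡ 2.
  S_1 = Σ v_i α_i r_i = 9·7·4 + 6·8·10 + 3·6·9 + 9·5·2 + 6·4·8 = 1176 ≡ 10.
  α_i^2 mod 11 = [5, 9, 3, 3, 5].
  S_2 = Σ v_i α_i^2 r_i = 9·5·4 + 6·9·10 + 3·3·9 + 9·3·2 + 6·5·8 = 1095 ≡ 6.
  S = (2, 10, 6) ≠ 0, so r is not a codeword (an error is present).
Step 3: locate the error. For a single error e at position i, S_ℓ = v_i·e·α_i^ℓ, so α_err = S_1/S_0.
  S_0^{−1} = 2^{−1} = 6 (mod 11), so α_err = 10·6 = 60 ≡ 5 = α_4. Error position i = 4.
  Consistency check: S_2/S_1 = 6·10 = 60 ≡ 5 = α_err ✓ (single-error assumption holds).
Step 4: error magnitude e = S_0/v_4 = S_0·∏_{j≠4}(α_4 − α_j) = 2·5 = 10 ≡ 10 (mod 11).
Step 5: correct position 4: c_4 = r_4 − e = 2 − 10 ≡ 3 (mod 11). Hence c = [4, 10, 9, 3, 8].
  Check: interpolating c through the α_i gives m(x) = 6 + 6·x (degree < 2) with m(α_i) = c_i for every i, so c is indeed a codeword.


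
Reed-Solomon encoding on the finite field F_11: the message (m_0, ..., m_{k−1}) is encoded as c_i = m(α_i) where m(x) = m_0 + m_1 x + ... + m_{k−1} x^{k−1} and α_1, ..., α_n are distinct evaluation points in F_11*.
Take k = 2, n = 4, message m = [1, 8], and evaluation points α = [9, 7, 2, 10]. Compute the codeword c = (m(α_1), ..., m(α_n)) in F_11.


c = [7, 2, 6, 4]

Message polynomial: m(x) = 1 + 8·x (mod 11).
For each evaluation point α_i, compute m(α_i) mod 11:
  α_1 = 9: Horner steps 8 → 7, so m(9) = 7.
  α_2 = 7: Horner steps 8 → 2, so m(7) = 2.
  α_3 = 2: Horner steps 8 → 6, so m(2) = 6.
  α_4 = 10: Horner steps 8 → 4, so m(10) = 4.
Codeword c = [7, 2, 6, 4] ∈ F_11^4.


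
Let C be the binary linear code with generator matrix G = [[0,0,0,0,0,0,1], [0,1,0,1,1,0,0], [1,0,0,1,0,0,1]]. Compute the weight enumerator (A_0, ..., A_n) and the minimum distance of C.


Weight distribution: A_0 = 1, A_1 = 1, A_2 = 1, A_3 = 3, A_4 = 2. Minimum distance d = 1.

Enumerate all 2^3 = 8 messages m ∈ F_2^3.
For each, compute codeword c = mG in F_2^7, then tally its weight.
  m = 000 → c = 0000000, weight = 0.
  m = 100 → c = 0000001, weight = 1.
  m = 010 → c = 0101100, weight = 3.
  m = 110 → c = 0101101, weight = 4.
  m = 001 → c = 1001001, weight = 3.
  m = 101 → c = 1001000, weight = 2.
  m = 011 → c = 1100101, weight = 4.
  m = 111 → c = 1100100, weight = 3.
Tally weights:
  weight 0: 1 codewords.
  weight 1: 1 codewords.
  weight 2: 1 codewords.
  weight 3: 3 codewords.
  weight 4: 2 codewords.
Minimum distance d = smallest w > 0 with A_w > 0 = 1.
Sanity: Σ A_w = 8 = 2^3 = 8 ✓.


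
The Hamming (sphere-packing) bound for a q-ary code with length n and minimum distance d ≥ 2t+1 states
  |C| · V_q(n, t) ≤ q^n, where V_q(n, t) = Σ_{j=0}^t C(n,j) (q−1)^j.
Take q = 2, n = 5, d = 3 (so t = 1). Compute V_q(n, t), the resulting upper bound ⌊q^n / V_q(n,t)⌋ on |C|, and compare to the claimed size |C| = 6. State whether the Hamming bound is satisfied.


V_q(n, t) = 6, q^n = 32, Hamming bound = 5, |C| = 6 > bound (violated).

Step 1: Compute V_q(n, t) = Σ_{j=0}^1 C(n, j) (q−1)^j.
  j = 0: C(5,0)·(1)^0 = 1·1 = 1.
  j = 1: C(5,1)·(1)^1 = 5·1 = 5.
  V_q(n, t) = 1 + 5 = 6.
Step 2: q^n = 2^5 = 32.
Step 3: Hamming bound ⌊q^n / V_q(n,t)⌋ = ⌊32/6⌋ = 5.
Step 4: Compare |C| = 6 to 5: violated.
The claimed |C| lies above the Hamming bound, so no 2-ary code of length 5 with d ≥ 3 can have 6 codewords.


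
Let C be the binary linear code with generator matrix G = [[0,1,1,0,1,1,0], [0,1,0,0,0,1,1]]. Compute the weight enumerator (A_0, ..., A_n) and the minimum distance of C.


Weight distribution: A_0 = 1, A_3 = 2, A_4 = 1. Minimum distance d = 3.

Enumerate all 2^2 = 4 messages m ∈ F_2^2.
For each, compute codeword c = mG in F_2^7, then tally its weight.
  m = 00 → c = 0000000, weight = 0.
  m = 10 → c = 0110110, weight = 4.
  m = 01 → c = 0100011, weight = 3.
  m = 11 → c = 0010101, weight = 3.
Tally weights:
  weight 0: 1 codewords.
  weight 3: 2 codewords.
  weight 4: 1 codewords.
Minimum distance d = smallest w > 0 with A_w > 0 = 3.
Sanity: Σ A_w = 4 = 2^2 = 4 ✓.


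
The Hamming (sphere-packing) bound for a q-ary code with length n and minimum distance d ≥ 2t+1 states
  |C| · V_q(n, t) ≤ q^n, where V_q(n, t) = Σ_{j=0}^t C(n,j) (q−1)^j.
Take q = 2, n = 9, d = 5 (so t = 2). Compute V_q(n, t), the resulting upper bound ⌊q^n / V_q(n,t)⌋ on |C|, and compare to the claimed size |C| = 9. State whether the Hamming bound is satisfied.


V_q(n, t) = 46, q^n = 512, Hamming bound = 11, |C| = 9 ≤ bound (satisfied).

Step 1: Compute V_q(n, t) = Σ_{j=0}^2 C(n, j) (q−1)^j.
  j = 0: C(9,0)·(1)^0 = 1·1 = 1.
  j = 1: C(9,1)·(1)^1 = 9·1 = 9.
  j = 2: C(9,2)·(1)^2 = 36·1 = 36.
  V_q(n, t) = 1 + 9 + 36 = 46.
Step 2: q^n = 2^9 = 512.
Step 3: Hamming bound ⌊q^n / V_q(n,t)⌋ = ⌊512/46⌋ = 11.
Step 4: Compare |C| = 9 to 11: satisfied.
The claimed |C| lies below the Hamming bound.


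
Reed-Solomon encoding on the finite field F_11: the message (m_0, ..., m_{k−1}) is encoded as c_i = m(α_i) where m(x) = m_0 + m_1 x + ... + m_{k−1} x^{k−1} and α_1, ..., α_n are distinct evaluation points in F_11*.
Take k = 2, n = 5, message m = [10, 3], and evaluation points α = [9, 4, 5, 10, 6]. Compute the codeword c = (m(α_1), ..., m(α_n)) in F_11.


c = [4, 0, 3, 7, 6]

Message polynomial: m(x) = 10 + 3·x (mod 11).
For each evaluation point α_i, compute m(α_i) mod 11:
  α_1 = 9: Horner steps 3 → 4, so m(9) = 4.
  α_2 = 4: Horner steps 3 → 0, so m(4) = 0.
  α_3 = 5: Horner steps 3 → 3, so m(5) = 3.
  α_4 = 10: Horner steps 3 → 7, so m(10) = 7.
  α_5 = 6: Horner steps 3 → 6, so m(6) = 6.
Codeword c = [4, 0, 3, 7, 6] ∈ F_11^5.
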